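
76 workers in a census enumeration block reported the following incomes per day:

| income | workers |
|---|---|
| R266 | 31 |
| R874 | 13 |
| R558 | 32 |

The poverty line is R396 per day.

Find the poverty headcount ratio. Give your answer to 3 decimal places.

0.408

31 of the 76 workers have income below R396.
H = 31/76 = 0.408.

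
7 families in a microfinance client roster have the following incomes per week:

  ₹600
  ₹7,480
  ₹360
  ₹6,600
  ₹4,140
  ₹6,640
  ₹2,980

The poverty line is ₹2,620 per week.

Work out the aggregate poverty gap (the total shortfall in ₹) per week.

Poor units: ₹360, ₹600 (q = 2 of N = 7).
Individual gaps: 2620−360 = 2260; 2620−600 = 2020.
Aggregate gap = ₹4,280.

₹4,280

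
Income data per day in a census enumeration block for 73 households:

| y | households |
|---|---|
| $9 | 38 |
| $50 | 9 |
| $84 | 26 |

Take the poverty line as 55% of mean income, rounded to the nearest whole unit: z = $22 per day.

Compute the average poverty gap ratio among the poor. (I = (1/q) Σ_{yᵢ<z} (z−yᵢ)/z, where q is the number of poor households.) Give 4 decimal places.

Incomes under z: 38×$9 (q = 38 of N = 73).
Shortfall ratios (z−y)/z: 0.5909 (×38); sum = 22.454545.
I averages over the q = 38 poor units only: 22.454545 / 38 = 0.5909.

0.5909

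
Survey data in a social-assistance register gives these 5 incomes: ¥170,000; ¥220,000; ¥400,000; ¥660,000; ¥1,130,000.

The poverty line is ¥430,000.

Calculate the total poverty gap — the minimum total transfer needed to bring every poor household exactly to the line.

¥500,000

Below the line: ¥170,000, ¥220,000, ¥400,000 (q = 3 of N = 5).
Individual gaps: 430000−170000 = 260000; 430000−220000 = 210000; 430000−400000 = 30000.
Aggregate gap = ¥500,000.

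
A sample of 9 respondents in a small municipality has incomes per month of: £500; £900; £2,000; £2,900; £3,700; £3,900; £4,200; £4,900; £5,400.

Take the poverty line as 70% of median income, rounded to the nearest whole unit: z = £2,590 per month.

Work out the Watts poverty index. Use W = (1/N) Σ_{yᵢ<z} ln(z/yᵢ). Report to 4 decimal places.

0.3289

Incomes under z: £500, £900, £2,000 (q = 3 of N = 9).
Log gaps: ln(2590/500) = 1.6448; ln(2590/900) = 1.0570; ln(2590/2000) = 0.2585.
W = 2.960334 / 9 = 0.3289.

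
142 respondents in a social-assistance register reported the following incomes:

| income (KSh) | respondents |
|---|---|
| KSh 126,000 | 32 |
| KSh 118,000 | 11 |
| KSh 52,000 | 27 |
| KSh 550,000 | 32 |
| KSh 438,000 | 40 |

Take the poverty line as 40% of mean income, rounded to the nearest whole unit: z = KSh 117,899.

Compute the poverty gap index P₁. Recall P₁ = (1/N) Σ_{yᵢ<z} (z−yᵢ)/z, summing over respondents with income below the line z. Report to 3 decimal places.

0.106

Below the line: 27×KSh 52,000 (q = 27 of N = 142).
Shortfall ratios: (117899−52000)/117899 = 0.5589 (×27).
Sum of shortfalls = 15.091502; P₁ averages over all N: 15.091502 / 142 = 0.106.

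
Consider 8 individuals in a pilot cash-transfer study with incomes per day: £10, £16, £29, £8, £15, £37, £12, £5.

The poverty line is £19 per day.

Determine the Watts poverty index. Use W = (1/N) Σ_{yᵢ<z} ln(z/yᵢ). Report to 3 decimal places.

0.464

Poor units: £5, £8, £10, £12, £15, £16 (q = 6 of N = 8).
Log shortfalls: ln(19/5) = 1.3350; ln(19/8) = 0.8650; ln(19/10) = 0.6419; ln(19/12) = 0.4595; ln(19/15) = 0.2364; ln(19/16) = 0.1719.
W = 3.709624 / 8 = 0.464.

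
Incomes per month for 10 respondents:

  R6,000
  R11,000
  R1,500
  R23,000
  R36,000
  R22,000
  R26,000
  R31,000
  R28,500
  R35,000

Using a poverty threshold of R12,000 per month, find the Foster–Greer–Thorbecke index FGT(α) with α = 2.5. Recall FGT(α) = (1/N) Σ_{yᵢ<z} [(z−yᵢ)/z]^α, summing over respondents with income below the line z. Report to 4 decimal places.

0.0895

Below the line: R1,500, R6,000, R11,000 (q = 3 of N = 10).
Normalized shortfalls: (12000−1500)/12000 = 0.8750; (12000−6000)/12000 = 0.5000; (12000−11000)/12000 = 0.0833.
Raised to α = 2.5: 0.71618; 0.17678; 0.00200.
Sum = 0.894958; FGT(2.5) = 0.894958 / 10 = 0.0895.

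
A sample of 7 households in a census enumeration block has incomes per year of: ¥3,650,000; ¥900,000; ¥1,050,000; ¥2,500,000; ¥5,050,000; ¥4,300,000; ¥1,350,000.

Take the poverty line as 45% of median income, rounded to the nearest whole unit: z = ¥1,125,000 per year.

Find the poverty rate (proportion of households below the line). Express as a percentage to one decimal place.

28.6%

2 of the 7 households have income below ¥1,125,000.
H = 2/7 = 28.6%.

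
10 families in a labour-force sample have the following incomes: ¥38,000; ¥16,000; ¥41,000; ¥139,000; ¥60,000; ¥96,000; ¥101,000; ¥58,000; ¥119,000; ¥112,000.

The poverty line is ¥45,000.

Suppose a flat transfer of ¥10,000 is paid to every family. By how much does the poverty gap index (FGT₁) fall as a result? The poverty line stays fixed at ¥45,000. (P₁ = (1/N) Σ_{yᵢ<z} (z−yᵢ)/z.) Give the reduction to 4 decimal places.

Before: below the line — ¥16,000, ¥38,000, ¥41,000; poverty gap index (FGT₁) = 0.088889.
After the ¥10,000 transfer: below the line — ¥26,000; poverty gap index (FGT₁) = 0.042222.
Reduction = 0.088889 − 0.042222 = 0.0467.

0.0467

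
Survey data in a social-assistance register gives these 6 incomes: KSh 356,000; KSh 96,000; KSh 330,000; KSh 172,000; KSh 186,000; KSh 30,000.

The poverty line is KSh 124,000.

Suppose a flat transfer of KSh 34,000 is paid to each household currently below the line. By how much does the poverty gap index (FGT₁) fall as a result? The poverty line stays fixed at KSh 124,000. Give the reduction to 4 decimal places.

0.0833

Before: below the line — KSh 30,000, KSh 96,000; poverty gap index (FGT₁) = 0.163978.
After the KSh 34,000 transfer: below the line — KSh 64,000; poverty gap index (FGT₁) = 0.080645.
Reduction = 0.163978 − 0.080645 = 0.0833.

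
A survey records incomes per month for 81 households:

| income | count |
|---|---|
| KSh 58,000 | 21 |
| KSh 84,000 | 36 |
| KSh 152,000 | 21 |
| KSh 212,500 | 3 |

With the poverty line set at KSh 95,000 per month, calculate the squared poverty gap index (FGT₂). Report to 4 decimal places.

Poor units: 21×KSh 58,000, 36×KSh 84,000 (q = 57 of N = 81).
Gap ratios (z−y)/z: (95000−58000)/95000 = 0.3895 (×21); (95000−84000)/95000 = 0.1158 (×36).
Squared: 0.1517 (×21); 0.0134 (×36).
Sum = 3.668144; P₂ = 3.668144 / 81 = 0.0453.

0.0453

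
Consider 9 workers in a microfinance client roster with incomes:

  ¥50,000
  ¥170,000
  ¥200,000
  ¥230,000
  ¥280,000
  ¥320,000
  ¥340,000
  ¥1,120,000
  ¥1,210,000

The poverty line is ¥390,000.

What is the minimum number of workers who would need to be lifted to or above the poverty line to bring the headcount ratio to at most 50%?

Currently q = 7 of N = 9 are below the line (H = 0.778).
A headcount ratio of at most 50% allows at most ⌊0.50 × 9⌋ = 4 poor workers.
So at least 7 − 4 = 3 must be lifted.

3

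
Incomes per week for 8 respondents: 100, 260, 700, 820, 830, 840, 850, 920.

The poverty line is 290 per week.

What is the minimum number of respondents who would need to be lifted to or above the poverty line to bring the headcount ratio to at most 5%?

2 of the 8 respondents are poor, so H = 2/8 = 0.250.
A headcount ratio of at most 5% allows at most ⌊0.05 × 8⌋ = 0 poor respondents.
So at least 2 − 0 = 2 must be lifted.

2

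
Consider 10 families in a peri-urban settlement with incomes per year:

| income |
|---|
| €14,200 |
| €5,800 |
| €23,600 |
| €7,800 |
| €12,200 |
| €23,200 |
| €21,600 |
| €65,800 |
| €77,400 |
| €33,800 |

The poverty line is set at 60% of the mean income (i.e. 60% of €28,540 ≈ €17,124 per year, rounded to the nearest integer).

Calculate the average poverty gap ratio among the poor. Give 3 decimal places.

0.416

Incomes under z: €5,800, €7,800, €12,200, €14,200 (q = 4 of N = 10).
Relative gaps: 0.6613, 0.5445, 0.2875, 0.1708; sum = 1.664097.
The income-gap ratio divides by q (the poor only): 1.664097 / 4 = 0.416.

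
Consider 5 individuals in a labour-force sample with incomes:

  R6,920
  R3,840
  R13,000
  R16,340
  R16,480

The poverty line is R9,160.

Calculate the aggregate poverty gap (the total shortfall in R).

R7,560

Poor units: R3,840, R6,920 (q = 2 of N = 5).
Individual gaps: 9160−3840 = 5320; 9160−6920 = 2240.
Aggregate gap = R7,560.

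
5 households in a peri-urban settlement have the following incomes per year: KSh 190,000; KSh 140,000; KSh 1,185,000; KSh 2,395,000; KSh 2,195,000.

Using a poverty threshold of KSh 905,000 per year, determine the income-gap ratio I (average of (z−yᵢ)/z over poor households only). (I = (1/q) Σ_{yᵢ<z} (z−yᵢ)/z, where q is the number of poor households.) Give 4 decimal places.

Poor units: KSh 140,000, KSh 190,000 (q = 2 of N = 5).
Shortfall ratios (z−y)/z: 0.8453, 0.7901; sum = 1.635359.
The income-gap ratio divides by q (the poor only): 1.635359 / 2 = 0.8177.

0.8177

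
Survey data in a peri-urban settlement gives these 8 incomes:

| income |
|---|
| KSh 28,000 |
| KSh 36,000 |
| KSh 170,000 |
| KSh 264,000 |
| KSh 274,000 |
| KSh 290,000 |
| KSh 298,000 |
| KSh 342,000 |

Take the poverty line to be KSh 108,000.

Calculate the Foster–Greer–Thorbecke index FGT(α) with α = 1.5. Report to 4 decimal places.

0.1477

Poor units: KSh 28,000, KSh 36,000 (q = 2 of N = 8).
Shortfall ratios: (108000−28000)/108000 = 0.7407; (108000−36000)/108000 = 0.6667.
Raised to α = 1.5: 0.63753; 0.54433.
Sum = 1.181859; FGT(1.5) = 1.181859 / 8 = 0.1477.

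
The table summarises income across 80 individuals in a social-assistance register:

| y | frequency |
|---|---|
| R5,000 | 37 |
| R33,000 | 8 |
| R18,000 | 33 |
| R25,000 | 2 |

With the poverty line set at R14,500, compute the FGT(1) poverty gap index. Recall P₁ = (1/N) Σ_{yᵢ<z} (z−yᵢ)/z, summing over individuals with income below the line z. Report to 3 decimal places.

Below the line: 37×R5,000 (q = 37 of N = 80).
Normalized shortfalls: (14500−5000)/14500 = 0.6552 (×37).
Sum of shortfalls = 24.241379; P₁ averages over all N: 24.241379 / 80 = 0.303.

0.303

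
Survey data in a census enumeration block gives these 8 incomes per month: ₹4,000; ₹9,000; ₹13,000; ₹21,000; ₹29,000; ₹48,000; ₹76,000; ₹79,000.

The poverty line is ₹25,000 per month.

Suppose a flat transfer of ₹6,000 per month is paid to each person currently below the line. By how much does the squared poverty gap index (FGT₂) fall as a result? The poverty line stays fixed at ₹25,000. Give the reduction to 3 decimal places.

Before: below the line — ₹4,000, ₹9,000, ₹13,000, ₹21,000; squared poverty gap index (FGT₂) = 0.17140.
After the ₹6,000 transfer: below the line — ₹10,000, ₹15,000, ₹19,000; squared poverty gap index (FGT₂) = 0.07220.
Reduction = 0.17140 − 0.07220 = 0.099.

0.099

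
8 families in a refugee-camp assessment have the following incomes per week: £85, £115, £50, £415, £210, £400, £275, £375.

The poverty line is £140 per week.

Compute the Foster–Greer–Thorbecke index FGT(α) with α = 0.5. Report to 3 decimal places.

Incomes under z: £50, £85, £115 (q = 3 of N = 8).
Normalized shortfalls: (140−50)/140 = 0.6429; (140−85)/140 = 0.3929; (140−115)/140 = 0.1786.
Raised to α = 0.5: 0.80178; 0.62678; 0.42258.
Sum = 1.851144; FGT(0.5) = 1.851144 / 8 = 0.231.

0.231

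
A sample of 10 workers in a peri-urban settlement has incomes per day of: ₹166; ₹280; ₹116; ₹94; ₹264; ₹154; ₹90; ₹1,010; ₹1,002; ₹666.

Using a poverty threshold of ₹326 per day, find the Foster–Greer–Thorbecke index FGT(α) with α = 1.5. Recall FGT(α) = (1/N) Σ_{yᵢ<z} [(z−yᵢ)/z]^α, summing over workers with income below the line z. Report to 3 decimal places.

Below the line: ₹90, ₹94, ₹116, ₹154, ₹166, ₹264, ₹280 (q = 7 of N = 10).
Shortfall ratios: (326−90)/326 = 0.7239; (326−94)/326 = 0.7117; (326−116)/326 = 0.6442; (326−154)/326 = 0.5276; (326−166)/326 = 0.4908; (326−264)/326 = 0.1902; (326−280)/326 = 0.1411.
Raised to α = 1.5: 0.61594; 0.60035; 0.51701; 0.38324; 0.34384; 0.08294; 0.05300.
Sum = 2.596328; FGT(1.5) = 2.596328 / 10 = 0.260.

0.260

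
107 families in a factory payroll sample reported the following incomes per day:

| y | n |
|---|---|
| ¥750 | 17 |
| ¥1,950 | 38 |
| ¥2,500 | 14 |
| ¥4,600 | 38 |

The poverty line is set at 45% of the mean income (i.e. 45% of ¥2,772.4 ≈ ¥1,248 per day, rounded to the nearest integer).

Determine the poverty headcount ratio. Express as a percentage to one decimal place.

15.9%

17 of the 107 families have income below ¥1,248.
H = 17/107 = 15.9%.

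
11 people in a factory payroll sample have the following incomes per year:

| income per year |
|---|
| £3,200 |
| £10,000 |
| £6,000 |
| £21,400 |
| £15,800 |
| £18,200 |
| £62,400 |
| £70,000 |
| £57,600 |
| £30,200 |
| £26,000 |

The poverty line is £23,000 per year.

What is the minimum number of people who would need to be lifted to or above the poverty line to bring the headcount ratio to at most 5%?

6

Currently q = 6 of N = 11 are below the line (H = 0.545).
A headcount ratio of at most 5% allows at most ⌊0.05 × 11⌋ = 0 poor people.
So at least 6 − 0 = 6 must be lifted.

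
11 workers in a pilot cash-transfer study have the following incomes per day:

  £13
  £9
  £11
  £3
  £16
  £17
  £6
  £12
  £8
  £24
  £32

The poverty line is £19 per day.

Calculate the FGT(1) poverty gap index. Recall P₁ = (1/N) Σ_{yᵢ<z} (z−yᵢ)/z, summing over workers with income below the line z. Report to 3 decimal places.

0.364

Below z: £3, £6, £8, £9, £11, £12, £13, £16, £17 (q = 9 of N = 11).
Gap ratios (z−y)/z: (19−3)/19 = 0.8421; (19−6)/19 = 0.6842; (19−8)/19 = 0.5789; (19−9)/19 = 0.5263; (19−11)/19 = 0.4211; (19−12)/19 = 0.3684; (19−13)/19 = 0.3158; (19−16)/19 = 0.1579; (19−17)/19 = 0.1053.
Sum of shortfalls = 4.000000; P₁ averages over all N: 4.000000 / 11 = 0.364.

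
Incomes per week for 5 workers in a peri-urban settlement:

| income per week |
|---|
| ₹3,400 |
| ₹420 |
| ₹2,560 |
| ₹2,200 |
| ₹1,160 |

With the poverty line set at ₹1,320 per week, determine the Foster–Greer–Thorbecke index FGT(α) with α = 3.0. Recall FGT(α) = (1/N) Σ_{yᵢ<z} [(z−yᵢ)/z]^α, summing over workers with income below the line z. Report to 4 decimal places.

Below z: ₹420, ₹1,160 (q = 2 of N = 5).
Gap ratios (z−y)/z: (1320−420)/1320 = 0.6818; (1320−1160)/1320 = 0.1212.
Raised to α = 3.0: 0.31696; 0.00178.
Sum = 0.318742; FGT(3.0) = 0.318742 / 5 = 0.0637.

0.0637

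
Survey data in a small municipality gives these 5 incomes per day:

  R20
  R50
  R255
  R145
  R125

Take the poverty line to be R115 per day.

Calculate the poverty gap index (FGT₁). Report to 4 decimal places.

Poor units: R20, R50 (q = 2 of N = 5).
Shortfall ratios: (115−20)/115 = 0.8261; (115−50)/115 = 0.5652.
Sum of shortfalls = 1.391304; P₁ averages over all N: 1.391304 / 5 = 0.2783.

0.2783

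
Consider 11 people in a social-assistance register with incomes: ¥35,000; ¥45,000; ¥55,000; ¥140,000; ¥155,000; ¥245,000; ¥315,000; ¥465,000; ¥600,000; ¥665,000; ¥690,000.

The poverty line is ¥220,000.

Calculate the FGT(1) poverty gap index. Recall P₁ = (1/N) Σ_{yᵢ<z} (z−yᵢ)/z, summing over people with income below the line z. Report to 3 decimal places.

Below z: ¥35,000, ¥45,000, ¥55,000, ¥140,000, ¥155,000 (q = 5 of N = 11).
Gap ratios (z−y)/z: (220000−35000)/220000 = 0.8409; (220000−45000)/220000 = 0.7955; (220000−55000)/220000 = 0.7500; (220000−140000)/220000 = 0.3636; (220000−155000)/220000 = 0.2955.
Σ = 3.045455. Dividing by the full population N = 11 gives P₁ = 0.277.

0.277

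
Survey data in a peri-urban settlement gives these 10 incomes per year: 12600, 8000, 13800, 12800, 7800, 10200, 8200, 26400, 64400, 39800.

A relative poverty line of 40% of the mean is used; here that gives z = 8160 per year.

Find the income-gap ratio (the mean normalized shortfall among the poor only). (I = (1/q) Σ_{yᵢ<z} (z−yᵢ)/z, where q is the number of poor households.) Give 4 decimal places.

Poor units: 7800, 8000 (q = 2 of N = 10).
Relative gaps: 0.0441, 0.0196; sum = 0.063725.
The income-gap ratio divides by q (the poor only): 0.063725 / 2 = 0.0319.

0.0319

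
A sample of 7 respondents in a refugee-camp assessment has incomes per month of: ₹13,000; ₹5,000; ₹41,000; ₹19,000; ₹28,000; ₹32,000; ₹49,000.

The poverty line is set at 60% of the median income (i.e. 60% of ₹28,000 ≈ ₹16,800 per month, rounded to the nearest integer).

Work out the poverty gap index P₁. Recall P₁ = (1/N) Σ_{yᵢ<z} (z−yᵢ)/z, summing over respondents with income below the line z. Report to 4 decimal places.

0.1327

Poor units: ₹5,000, ₹13,000 (q = 2 of N = 7).
Gap ratios (z−y)/z: (16800−5000)/16800 = 0.7024; (16800−13000)/16800 = 0.2262.
Σ = 0.928571. Dividing by the full population N = 7 gives P₁ = 0.1327.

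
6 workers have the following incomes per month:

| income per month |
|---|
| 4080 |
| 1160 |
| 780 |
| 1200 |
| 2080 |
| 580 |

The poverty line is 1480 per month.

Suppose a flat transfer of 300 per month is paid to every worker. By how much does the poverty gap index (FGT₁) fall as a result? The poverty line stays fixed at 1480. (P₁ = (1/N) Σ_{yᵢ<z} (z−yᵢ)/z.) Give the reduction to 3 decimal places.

0.133

Before: below the line — 580, 780, 1160, 1200; poverty gap index (FGT₁) = 0.24775.
After the 300 transfer: below the line — 880, 1080, 1460; poverty gap index (FGT₁) = 0.11486.
Reduction = 0.24775 − 0.11486 = 0.133.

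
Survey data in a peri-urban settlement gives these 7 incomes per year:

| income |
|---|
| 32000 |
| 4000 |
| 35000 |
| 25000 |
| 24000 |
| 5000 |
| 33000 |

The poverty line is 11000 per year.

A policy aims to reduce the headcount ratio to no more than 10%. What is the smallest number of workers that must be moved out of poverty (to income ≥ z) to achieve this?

2

Currently q = 2 of N = 7 are below the line (H = 0.286).
A headcount ratio of at most 10% allows at most ⌊0.10 × 7⌋ = 0 poor workers.
So at least 2 − 0 = 2 must be lifted.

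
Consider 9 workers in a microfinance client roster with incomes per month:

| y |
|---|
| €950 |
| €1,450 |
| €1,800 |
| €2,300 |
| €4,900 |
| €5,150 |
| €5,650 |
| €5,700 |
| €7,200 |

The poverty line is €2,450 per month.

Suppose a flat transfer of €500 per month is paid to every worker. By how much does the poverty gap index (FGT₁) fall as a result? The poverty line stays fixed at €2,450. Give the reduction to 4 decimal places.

Before: below the line — €950, €1,450, €1,800, €2,300; poverty gap index (FGT₁) = 0.149660.
After the €500 transfer: below the line — €1,450, €1,950, €2,300; poverty gap index (FGT₁) = 0.074830.
Reduction = 0.149660 − 0.074830 = 0.0748.

0.0748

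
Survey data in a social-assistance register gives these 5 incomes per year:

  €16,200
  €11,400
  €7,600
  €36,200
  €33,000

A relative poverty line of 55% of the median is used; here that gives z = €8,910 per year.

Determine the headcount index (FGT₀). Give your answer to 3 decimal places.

1 of the 5 households have income below €8,910.
H = 1/5 = 0.200.

0.200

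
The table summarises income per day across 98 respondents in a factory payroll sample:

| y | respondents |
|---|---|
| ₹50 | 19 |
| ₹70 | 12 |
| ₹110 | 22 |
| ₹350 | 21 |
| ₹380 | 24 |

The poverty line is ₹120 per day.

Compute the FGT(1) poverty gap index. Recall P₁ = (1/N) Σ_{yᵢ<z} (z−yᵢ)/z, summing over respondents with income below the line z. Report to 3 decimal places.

Poor units: 19×₹50, 12×₹70, 22×₹110 (q = 53 of N = 98).
Normalized shortfalls: (120−50)/120 = 0.5833 (×19); (120−70)/120 = 0.4167 (×12); (120−110)/120 = 0.0833 (×22).
Sum of shortfalls = 17.916667; P₁ averages over all N: 17.916667 / 98 = 0.183.

0.183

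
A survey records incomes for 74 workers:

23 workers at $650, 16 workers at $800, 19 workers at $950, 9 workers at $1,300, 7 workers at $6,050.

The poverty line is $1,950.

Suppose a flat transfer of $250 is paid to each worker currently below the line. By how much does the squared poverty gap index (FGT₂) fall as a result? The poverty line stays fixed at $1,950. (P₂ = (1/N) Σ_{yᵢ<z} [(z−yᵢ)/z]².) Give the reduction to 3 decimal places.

Before: below the line — 23×$650, 16×$800, 19×$950, 9×$1,300; squared poverty gap index (FGT₂) = 0.29437.
After the $250 transfer: below the line — 23×$900, 16×$1,050, 19×$1,200, 9×$1,550; squared poverty gap index (FGT₂) = 0.17927.
Reduction = 0.29437 − 0.17927 = 0.115.

0.115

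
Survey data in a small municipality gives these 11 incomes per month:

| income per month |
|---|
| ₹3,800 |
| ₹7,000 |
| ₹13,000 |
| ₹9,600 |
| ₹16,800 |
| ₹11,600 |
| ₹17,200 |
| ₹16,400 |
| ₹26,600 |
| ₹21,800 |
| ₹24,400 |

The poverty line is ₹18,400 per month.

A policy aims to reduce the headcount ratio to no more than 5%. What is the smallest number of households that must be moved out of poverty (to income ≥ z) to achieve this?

Currently q = 8 of N = 11 are below the line (H = 0.727).
A headcount ratio of at most 5% allows at most ⌊0.05 × 11⌋ = 0 poor households.
So at least 8 − 0 = 8 must be lifted.

8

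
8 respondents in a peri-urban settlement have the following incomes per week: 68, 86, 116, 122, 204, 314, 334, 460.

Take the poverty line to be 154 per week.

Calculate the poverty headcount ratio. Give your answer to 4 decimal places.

4 of the 8 respondents have income below 154.
H = 4/8 = 0.5000.

0.5000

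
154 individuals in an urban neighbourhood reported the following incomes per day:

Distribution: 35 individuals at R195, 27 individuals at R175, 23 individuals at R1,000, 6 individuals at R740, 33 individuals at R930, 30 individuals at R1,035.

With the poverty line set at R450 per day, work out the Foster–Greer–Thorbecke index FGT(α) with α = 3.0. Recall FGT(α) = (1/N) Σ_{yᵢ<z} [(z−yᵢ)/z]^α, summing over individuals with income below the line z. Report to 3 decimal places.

Below the line: 27×R175, 35×R195 (q = 62 of N = 154).
Shortfall ratios: (450−175)/450 = 0.6111 (×27); (450−195)/450 = 0.5667 (×35).
Raised to α = 3.0: 0.22822 (×27); 0.18196 (×35).
Sum = 12.530741; FGT(3.0) = 12.530741 / 154 = 0.081.

0.081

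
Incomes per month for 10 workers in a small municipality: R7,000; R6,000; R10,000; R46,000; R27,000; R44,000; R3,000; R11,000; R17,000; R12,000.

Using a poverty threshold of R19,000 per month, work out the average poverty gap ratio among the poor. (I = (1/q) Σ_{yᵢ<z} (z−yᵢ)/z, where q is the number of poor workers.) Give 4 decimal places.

0.5038

Below the line: R3,000, R6,000, R7,000, R10,000, R11,000, R12,000, R17,000 (q = 7 of N = 10).
Relative gaps: 0.8421, 0.6842, 0.6316, 0.4737, 0.4211, 0.3684, 0.1053; sum = 3.526316.
I averages over the q = 7 poor units only: 3.526316 / 7 = 0.5038.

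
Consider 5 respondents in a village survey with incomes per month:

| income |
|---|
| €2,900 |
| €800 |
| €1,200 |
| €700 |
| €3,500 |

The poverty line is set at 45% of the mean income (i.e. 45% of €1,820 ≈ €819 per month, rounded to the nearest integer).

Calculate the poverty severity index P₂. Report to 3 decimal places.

Poor units: €700, €800 (q = 2 of N = 5).
Shortfall ratios: (819−700)/819 = 0.1453; (819−800)/819 = 0.0232.
Squared: 0.0211; 0.0005.
Sum = 0.021650; P₂ = 0.021650 / 5 = 0.004.

0.004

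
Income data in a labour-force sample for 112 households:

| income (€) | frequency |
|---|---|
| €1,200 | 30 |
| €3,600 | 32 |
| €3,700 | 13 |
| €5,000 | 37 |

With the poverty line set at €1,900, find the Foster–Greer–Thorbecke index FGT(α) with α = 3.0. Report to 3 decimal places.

0.013

Below z: 30×€1,200 (q = 30 of N = 112).
Relative gaps: (1900−1200)/1900 = 0.3684 (×30).
Raised to α = 3.0: 0.05001 (×30).
Sum = 1.500219; FGT(3.0) = 1.500219 / 112 = 0.013.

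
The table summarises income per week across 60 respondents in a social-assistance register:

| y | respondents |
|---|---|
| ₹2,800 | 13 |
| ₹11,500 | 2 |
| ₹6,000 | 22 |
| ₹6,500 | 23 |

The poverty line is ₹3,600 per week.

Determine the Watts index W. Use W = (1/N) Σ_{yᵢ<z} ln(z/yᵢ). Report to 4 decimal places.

Below z: 13×₹2,800 (q = 13 of N = 60).
Log gaps: ln(3600/2800) = 0.2513 (×13).
W = 3.267088 / 60 = 0.0545.

0.0545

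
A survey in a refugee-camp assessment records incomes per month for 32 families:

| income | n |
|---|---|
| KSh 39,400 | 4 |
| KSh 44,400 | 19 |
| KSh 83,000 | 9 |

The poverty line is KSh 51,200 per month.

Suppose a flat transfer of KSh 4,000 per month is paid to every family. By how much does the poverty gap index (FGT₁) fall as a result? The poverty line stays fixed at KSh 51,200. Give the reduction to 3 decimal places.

0.056

Before: below the line — 4×KSh 39,400, 19×KSh 44,400; poverty gap index (FGT₁) = 0.10767.
After the KSh 4,000 transfer: below the line — 4×KSh 43,400, 19×KSh 48,400; poverty gap index (FGT₁) = 0.05151.
Reduction = 0.10767 − 0.05151 = 0.056.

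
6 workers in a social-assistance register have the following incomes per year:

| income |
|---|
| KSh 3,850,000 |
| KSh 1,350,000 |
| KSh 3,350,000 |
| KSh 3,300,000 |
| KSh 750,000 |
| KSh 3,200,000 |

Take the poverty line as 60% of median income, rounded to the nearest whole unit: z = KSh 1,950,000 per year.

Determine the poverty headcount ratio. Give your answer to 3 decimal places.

0.333

2 of the 6 workers have income below KSh 1,950,000.
H = 2/6 = 0.333.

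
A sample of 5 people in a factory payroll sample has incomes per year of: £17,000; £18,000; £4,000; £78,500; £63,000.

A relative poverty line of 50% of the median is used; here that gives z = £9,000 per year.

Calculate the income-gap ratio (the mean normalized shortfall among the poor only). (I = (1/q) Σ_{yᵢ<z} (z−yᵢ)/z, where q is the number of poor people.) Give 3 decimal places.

0.556

Poor units: £4,000 (q = 1 of N = 5).
Shortfall ratios (z−y)/z: 0.5556; sum = 0.555556.
I averages over the q = 1 poor units only: 0.555556 / 1 = 0.556.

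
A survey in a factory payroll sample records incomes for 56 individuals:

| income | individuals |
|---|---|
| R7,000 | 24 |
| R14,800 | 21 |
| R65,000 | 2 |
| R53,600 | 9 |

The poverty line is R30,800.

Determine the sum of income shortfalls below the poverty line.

Poor units: 24×R7,000, 21×R14,800 (q = 45 of N = 56).
Individual gaps: 24×(30800−7000) = 571200; 21×(30800−14800) = 336000.
Aggregate gap = R907,200.

R907,200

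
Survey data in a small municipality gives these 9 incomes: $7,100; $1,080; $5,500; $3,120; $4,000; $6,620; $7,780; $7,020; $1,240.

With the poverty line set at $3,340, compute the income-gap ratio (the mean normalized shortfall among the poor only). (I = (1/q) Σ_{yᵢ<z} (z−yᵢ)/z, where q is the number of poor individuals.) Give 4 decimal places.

Incomes under z: $1,080, $1,240, $3,120 (q = 3 of N = 9).
Shortfall ratios (z−y)/z: 0.6766, 0.6287, 0.0659; sum = 1.371257.
I averages over the q = 3 poor units only: 1.371257 / 3 = 0.4571.

0.4571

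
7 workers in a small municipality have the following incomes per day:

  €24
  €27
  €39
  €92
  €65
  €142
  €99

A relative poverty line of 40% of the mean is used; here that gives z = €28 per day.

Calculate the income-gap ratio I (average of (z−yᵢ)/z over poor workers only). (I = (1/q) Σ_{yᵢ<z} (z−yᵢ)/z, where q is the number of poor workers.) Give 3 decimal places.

0.089

Below z: €24, €27 (q = 2 of N = 7).
Relative gaps: 0.1429, 0.0357; sum = 0.178571.
The income-gap ratio divides by q (the poor only): 0.178571 / 2 = 0.089.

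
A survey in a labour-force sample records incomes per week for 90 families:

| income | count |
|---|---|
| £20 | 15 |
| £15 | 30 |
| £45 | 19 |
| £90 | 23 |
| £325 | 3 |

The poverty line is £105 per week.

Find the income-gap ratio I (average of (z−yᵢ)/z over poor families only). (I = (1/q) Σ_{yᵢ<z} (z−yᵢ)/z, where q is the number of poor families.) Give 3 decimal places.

Below z: 30×£15, 15×£20, 19×£45, 23×£90 (q = 87 of N = 90).
Relative gaps: 0.8571 (×30), 0.8095 (×15), 0.5714 (×19), 0.1429 (×23); sum = 52.000000.
The income-gap ratio divides by q (the poor only): 52.000000 / 87 = 0.598.

0.598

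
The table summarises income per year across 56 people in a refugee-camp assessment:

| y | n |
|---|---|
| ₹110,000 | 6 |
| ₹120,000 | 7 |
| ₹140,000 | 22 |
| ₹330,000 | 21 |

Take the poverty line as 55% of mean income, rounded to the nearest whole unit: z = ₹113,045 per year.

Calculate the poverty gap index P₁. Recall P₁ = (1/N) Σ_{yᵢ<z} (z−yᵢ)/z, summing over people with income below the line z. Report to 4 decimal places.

0.0029

Incomes under z: 6×₹110,000 (q = 6 of N = 56).
Relative gaps: (113045−110000)/113045 = 0.0269 (×6).
Sum of shortfalls = 0.161617; P₁ averages over all N: 0.161617 / 56 = 0.0029.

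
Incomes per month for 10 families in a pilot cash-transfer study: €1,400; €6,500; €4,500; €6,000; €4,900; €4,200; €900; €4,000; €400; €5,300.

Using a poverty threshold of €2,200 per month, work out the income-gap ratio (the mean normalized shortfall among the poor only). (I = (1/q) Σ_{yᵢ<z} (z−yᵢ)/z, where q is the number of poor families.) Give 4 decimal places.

0.5909

Below z: €400, €900, €1,400 (q = 3 of N = 10).
Shortfall ratios (z−y)/z: 0.8182, 0.5909, 0.3636; sum = 1.772727.
I averages over the q = 3 poor units only: 1.772727 / 3 = 0.5909.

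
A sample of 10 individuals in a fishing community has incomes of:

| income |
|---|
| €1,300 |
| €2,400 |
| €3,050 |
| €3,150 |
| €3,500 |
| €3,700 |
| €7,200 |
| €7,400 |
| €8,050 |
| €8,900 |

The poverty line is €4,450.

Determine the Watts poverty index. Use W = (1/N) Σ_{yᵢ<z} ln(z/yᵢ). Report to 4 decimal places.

0.2996

Below z: €1,300, €2,400, €3,050, €3,150, €3,500, €3,700 (q = 6 of N = 10).
ln(z/y) terms: ln(4450/1300) = 1.2305; ln(4450/2400) = 0.6174; ln(4450/3050) = 0.3778; ln(4450/3150) = 0.3455; ln(4450/3500) = 0.2401; ln(4450/3700) = 0.1846.
W = 2.995952 / 10 = 0.2996.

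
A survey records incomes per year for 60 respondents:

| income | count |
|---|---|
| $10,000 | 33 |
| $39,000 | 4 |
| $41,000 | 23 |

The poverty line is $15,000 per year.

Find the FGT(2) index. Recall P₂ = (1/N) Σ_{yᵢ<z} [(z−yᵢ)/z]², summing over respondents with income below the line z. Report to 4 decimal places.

0.0611

Poor units: 33×$10,000 (q = 33 of N = 60).
Shortfall ratios: (15000−10000)/15000 = 0.3333 (×33).
Squared: 0.1111 (×33).
Sum = 3.666667; P₂ = 3.666667 / 60 = 0.0611.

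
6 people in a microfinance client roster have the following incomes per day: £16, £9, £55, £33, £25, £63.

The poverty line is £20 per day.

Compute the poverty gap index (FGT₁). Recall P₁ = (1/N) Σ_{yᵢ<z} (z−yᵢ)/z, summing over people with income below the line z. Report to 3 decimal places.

0.125

Below z: £9, £16 (q = 2 of N = 6).
Relative gaps: (20−9)/20 = 0.5500; (20−16)/20 = 0.2000.
Σ = 0.750000. Dividing by the full population N = 6 gives P₁ = 0.125.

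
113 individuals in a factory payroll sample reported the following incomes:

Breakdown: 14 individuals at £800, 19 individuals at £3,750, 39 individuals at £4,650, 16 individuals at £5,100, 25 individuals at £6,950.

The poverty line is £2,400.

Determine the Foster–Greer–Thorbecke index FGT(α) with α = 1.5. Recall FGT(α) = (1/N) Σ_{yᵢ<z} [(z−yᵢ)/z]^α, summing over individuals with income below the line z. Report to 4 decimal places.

Below the line: 14×£800 (q = 14 of N = 113).
Gap ratios (z−y)/z: (2400−800)/2400 = 0.6667 (×14).
Raised to α = 1.5: 0.54433 (×14).
Sum = 7.620635; FGT(1.5) = 7.620635 / 113 = 0.0674.

0.0674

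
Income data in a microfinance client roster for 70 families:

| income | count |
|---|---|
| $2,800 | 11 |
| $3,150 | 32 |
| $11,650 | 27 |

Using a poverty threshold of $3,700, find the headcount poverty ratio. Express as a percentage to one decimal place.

43 of the 70 families have income below $3,700.
H = 43/70 = 61.4%.

61.4%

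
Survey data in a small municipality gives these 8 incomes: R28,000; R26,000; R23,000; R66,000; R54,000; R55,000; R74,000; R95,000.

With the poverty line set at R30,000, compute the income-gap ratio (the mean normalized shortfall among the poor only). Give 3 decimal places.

0.144

Below z: R23,000, R26,000, R28,000 (q = 3 of N = 8).
Shortfall ratios (z−y)/z: 0.2333, 0.1333, 0.0667; sum = 0.433333.
I averages over the q = 3 poor units only: 0.433333 / 3 = 0.144.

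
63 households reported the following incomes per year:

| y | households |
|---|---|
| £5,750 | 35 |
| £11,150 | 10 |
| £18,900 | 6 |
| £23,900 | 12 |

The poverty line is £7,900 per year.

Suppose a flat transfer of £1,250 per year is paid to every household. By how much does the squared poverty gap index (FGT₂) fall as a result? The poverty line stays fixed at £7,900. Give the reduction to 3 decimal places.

Before: below the line — 35×£5,750; squared poverty gap index (FGT₂) = 0.04115.
After the £1,250 transfer: below the line — 35×£7,000; squared poverty gap index (FGT₂) = 0.00721.
Reduction = 0.04115 − 0.00721 = 0.034.

0.034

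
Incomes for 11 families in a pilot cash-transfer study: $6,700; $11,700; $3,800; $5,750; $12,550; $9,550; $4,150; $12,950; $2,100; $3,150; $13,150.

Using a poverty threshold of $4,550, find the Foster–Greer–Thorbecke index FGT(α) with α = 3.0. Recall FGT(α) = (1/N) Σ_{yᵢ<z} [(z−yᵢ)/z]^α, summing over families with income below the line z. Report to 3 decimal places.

0.017

Incomes under z: $2,100, $3,150, $3,800, $4,150 (q = 4 of N = 11).
Normalized shortfalls: (4550−2100)/4550 = 0.5385; (4550−3150)/4550 = 0.3077; (4550−3800)/4550 = 0.1648; (4550−4150)/4550 = 0.0879.
Raised to α = 3.0: 0.15612; 0.02913; 0.00448; 0.00068.
Sum = 0.190411; FGT(3.0) = 0.190411 / 11 = 0.017.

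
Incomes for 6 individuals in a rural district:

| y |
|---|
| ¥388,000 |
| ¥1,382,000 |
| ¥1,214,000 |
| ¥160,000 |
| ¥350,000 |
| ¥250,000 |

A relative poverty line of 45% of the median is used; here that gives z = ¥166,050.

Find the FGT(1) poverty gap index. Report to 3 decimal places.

Poor units: ¥160,000 (q = 1 of N = 6).
Normalized shortfalls: (166050−160000)/166050 = 0.0364.
Sum of shortfalls = 0.036435; P₁ averages over all N: 0.036435 / 6 = 0.006.

0.006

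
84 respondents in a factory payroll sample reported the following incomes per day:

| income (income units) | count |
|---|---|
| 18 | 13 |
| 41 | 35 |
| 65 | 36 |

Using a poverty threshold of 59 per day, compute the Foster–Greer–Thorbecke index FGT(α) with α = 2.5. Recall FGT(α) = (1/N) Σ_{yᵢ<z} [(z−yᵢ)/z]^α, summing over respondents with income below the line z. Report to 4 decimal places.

0.0837

Below the line: 13×18, 35×41 (q = 48 of N = 84).
Shortfall ratios: (59−18)/59 = 0.6949 (×13); (59−41)/59 = 0.3051 (×35).
Raised to α = 2.5: 0.40256 (×13); 0.05141 (×35).
Sum = 7.032633; FGT(2.5) = 7.032633 / 84 = 0.0837.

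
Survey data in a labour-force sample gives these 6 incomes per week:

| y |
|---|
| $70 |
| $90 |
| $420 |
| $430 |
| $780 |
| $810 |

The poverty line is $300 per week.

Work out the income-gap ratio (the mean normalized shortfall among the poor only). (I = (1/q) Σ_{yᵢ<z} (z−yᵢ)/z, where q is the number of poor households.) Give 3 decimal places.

Incomes under z: $70, $90 (q = 2 of N = 6).
Relative gaps: 0.7667, 0.7000; sum = 1.466667.
The income-gap ratio divides by q (the poor only): 1.466667 / 2 = 0.733.

0.733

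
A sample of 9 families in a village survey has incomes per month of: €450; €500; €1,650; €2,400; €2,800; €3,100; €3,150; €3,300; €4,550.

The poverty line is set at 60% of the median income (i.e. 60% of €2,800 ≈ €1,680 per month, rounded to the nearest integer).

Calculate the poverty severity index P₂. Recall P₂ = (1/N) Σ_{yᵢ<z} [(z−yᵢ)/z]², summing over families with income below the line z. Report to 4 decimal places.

Poor units: €450, €500, €1,650 (q = 3 of N = 9).
Normalized shortfalls: (1680−450)/1680 = 0.7321; (1680−500)/1680 = 0.7024; (1680−1650)/1680 = 0.0179.
Squared: 0.5360; 0.4933; 0.0003.
Sum = 1.029691; P₂ = 1.029691 / 9 = 0.1144.

0.1144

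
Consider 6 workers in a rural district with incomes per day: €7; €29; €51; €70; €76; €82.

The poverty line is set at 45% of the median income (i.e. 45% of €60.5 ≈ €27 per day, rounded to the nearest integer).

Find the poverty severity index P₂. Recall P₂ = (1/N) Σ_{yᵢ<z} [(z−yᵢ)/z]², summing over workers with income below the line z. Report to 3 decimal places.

0.091

Below z: €7 (q = 1 of N = 6).
Gap ratios (z−y)/z: (27−7)/27 = 0.7407.
Squared: 0.5487.
Sum = 0.548697; P₂ = 0.548697 / 6 = 0.091.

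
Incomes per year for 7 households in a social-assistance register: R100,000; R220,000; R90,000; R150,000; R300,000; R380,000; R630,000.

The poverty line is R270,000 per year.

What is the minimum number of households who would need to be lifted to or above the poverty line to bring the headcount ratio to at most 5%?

4

Currently q = 4 of N = 7 are below the line (H = 0.571).
A headcount ratio of at most 5% allows at most ⌊0.05 × 7⌋ = 0 poor households.
So at least 4 − 0 = 4 must be lifted.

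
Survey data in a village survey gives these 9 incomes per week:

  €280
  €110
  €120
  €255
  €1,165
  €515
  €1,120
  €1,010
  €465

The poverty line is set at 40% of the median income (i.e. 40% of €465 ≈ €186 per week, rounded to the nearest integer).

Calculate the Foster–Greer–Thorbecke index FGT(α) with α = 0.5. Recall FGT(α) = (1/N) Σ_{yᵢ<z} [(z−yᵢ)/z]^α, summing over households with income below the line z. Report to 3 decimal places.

Below the line: €110, €120 (q = 2 of N = 9).
Normalized shortfalls: (186−110)/186 = 0.4086; (186−120)/186 = 0.3548.
Raised to α = 0.5: 0.63922; 0.59568.
Sum = 1.234903; FGT(0.5) = 1.234903 / 9 = 0.137.

0.137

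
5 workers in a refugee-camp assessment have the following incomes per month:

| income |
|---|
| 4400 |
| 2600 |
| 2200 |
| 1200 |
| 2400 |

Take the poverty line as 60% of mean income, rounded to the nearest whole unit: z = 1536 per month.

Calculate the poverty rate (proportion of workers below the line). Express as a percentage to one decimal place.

1 of the 5 workers have income below 1536.
H = 1/5 = 20.0%.

20.0%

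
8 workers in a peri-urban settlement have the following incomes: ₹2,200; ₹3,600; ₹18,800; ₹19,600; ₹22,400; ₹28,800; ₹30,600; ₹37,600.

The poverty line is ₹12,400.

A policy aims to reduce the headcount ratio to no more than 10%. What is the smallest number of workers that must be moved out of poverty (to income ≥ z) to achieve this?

2

2 of the 8 workers are poor, so H = 2/8 = 0.250.
A headcount ratio of at most 10% allows at most ⌊0.10 × 8⌋ = 0 poor workers.
So at least 2 − 0 = 2 must be lifted.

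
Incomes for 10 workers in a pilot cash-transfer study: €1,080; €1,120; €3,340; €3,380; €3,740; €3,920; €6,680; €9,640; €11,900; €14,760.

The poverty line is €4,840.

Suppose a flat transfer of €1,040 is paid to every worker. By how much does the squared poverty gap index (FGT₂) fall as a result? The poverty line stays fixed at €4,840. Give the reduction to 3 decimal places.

0.083

Before: below the line — €1,080, €1,120, €3,340, €3,380, €3,740, €3,920; squared poverty gap index (FGT₂) = 0.14691.
After the €1,040 transfer: below the line — €2,120, €2,160, €4,380, €4,420, €4,780; squared poverty gap index (FGT₂) = 0.06391.
Reduction = 0.14691 − 0.06391 = 0.083.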